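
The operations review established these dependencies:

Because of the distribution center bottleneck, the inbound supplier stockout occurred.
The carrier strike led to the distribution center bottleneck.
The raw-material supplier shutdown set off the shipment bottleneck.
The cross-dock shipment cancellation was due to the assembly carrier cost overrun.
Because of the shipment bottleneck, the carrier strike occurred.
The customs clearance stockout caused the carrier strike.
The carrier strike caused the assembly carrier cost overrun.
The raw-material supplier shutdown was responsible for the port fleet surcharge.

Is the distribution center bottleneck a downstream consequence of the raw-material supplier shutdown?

Yes

There is a causal chain: the raw-material supplier shutdown → the shipment bottleneck → the carrier strike → the distribution center bottleneck.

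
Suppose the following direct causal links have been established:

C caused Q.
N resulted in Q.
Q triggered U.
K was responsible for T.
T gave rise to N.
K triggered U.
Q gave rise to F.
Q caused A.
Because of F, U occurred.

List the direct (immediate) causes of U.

Upstream contributors include T, N, C, but only F, K, Q feed directly into U.

F, K, Q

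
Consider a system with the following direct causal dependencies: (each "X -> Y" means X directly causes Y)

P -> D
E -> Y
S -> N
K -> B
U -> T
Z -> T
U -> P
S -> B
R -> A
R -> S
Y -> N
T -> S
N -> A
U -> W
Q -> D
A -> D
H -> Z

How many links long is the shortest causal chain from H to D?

6

Shortest chain: H → Z → T → S → N → A → D.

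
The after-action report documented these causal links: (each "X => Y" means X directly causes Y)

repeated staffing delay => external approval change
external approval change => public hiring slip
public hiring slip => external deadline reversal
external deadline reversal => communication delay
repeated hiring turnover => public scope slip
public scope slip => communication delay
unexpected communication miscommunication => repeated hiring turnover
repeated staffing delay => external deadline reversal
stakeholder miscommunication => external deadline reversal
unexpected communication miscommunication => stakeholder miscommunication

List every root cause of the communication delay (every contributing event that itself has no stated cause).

Tracing upstream from the communication delay: the communication delay ← the public scope slip ← the repeated hiring turnover ← the unexpected communication miscommunication.
A separate upstream branch: the communication delay ← the external deadline reversal ← the repeated staffing delay.
Each of those chain origins has no stated cause.

the repeated staffing delay, the unexpected communication miscommunication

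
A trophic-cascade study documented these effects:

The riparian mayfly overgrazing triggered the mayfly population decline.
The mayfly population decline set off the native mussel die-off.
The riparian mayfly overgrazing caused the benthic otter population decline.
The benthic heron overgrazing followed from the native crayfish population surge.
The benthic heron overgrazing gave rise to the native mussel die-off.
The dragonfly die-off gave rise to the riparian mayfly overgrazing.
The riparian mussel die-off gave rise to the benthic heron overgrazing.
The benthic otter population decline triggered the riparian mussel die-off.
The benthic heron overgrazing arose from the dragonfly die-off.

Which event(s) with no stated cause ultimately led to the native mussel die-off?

the dragonfly die-off, the native crayfish population surge

Tracing upstream from the native mussel die-off: the native mussel die-off ← the benthic heron overgrazing ← the dragonfly die-off.
A separate upstream branch: the native mussel die-off ← the benthic heron overgrazing ← the native crayfish population surge.
Each of those chain origins has no stated cause.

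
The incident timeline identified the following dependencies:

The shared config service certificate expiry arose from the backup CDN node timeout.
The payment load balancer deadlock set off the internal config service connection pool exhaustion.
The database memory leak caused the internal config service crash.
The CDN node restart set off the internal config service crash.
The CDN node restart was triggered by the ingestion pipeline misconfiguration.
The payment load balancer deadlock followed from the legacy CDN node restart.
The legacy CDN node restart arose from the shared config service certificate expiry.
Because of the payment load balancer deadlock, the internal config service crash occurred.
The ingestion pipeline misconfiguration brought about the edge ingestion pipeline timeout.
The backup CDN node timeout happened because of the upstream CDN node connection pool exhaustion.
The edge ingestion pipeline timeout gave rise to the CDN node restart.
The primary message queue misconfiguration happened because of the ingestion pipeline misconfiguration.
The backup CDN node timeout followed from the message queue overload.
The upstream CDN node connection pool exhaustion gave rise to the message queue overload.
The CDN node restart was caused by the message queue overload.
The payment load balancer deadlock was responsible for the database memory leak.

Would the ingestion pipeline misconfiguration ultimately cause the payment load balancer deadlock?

The ingestion pipeline misconfiguration leads to the edge ingestion pipeline timeout, the primary message queue misconfiguration, the CDN node restart, the internal config service crash; the payment load balancer deadlock is not among them.

No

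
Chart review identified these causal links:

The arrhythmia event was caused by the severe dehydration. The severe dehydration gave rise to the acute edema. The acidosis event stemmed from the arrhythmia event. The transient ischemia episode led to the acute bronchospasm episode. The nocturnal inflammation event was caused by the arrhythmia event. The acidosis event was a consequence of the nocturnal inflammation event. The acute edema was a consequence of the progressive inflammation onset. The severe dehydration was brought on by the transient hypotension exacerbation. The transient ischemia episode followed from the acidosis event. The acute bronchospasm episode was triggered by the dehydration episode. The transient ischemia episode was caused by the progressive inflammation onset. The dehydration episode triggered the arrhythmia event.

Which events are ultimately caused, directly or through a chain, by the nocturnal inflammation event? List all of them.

the acidosis event, the acute bronchospasm episode, the transient ischemia episode

Direct effects: the acidosis event.
2 steps out: the transient ischemia episode.
3 steps out: the acute bronchospasm episode.
Not reachable from it: the dehydration episode, the transient hypotension exacerbation, the severe dehydration, the arrhythmia event, the progressive inflammation onset, the acute edema.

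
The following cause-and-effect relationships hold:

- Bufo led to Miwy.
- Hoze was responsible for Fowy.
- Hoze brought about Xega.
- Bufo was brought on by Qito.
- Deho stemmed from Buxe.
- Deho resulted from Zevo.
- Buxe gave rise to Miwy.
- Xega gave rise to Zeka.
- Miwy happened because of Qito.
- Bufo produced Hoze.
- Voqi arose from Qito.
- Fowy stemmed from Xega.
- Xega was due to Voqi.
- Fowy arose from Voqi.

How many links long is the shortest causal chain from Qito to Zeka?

Shortest chain: Qito → Voqi → Xega → Zeka.

3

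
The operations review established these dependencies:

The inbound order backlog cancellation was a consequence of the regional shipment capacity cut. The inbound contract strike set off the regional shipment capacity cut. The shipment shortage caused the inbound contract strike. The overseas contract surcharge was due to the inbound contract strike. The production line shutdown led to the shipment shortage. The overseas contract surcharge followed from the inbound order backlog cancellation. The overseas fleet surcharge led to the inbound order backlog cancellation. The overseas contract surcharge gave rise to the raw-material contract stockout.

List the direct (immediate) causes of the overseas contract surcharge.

Upstream contributors include the production line shutdown, the shipment shortage, the regional shipment capacity cut, the overseas fleet surcharge, but only the inbound contract strike, the inbound order backlog cancellation feed directly into the overseas contract surcharge.

the inbound contract strike, the inbound order backlog cancellation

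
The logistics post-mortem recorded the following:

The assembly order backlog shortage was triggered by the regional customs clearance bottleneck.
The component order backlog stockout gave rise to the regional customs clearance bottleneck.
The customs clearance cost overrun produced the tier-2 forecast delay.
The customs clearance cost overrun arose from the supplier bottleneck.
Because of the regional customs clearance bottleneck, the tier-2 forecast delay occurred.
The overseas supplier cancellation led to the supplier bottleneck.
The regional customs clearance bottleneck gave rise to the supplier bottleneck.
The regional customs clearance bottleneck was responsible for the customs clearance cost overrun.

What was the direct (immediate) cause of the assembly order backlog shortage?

the regional customs clearance bottleneck

Upstream contributors include the component order backlog stockout, but only the regional customs clearance bottleneck feeds directly into the assembly order backlog shortage.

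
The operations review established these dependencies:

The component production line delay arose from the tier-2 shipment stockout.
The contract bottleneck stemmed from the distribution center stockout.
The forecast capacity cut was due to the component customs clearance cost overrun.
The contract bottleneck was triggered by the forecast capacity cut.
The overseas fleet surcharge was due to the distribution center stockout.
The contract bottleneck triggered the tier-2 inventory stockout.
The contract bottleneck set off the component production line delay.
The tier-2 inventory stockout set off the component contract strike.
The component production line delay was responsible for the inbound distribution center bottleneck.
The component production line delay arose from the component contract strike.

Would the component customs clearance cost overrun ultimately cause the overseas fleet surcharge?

No

The component customs clearance cost overrun leads to the forecast capacity cut, the contract bottleneck, the tier-2 inventory stockout, the component contract strike, the component production line delay, the inbound distribution center bottleneck; the overseas fleet surcharge is not among them.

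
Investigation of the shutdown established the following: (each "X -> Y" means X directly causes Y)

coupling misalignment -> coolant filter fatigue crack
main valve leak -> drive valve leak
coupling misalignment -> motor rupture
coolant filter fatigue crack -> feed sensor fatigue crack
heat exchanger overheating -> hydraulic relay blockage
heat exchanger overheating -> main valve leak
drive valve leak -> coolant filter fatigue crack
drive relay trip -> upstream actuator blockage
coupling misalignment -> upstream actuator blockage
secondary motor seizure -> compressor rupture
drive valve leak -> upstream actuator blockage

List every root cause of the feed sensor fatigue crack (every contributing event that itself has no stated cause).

the coupling misalignment, the heat exchanger overheating

Tracing upstream from the feed sensor fatigue crack: the feed sensor fatigue crack ← the coolant filter fatigue crack ← the coupling misalignment.
A separate upstream branch: the feed sensor fatigue crack ← the coolant filter fatigue crack ← the drive valve leak ← the main valve leak ← the heat exchanger overheating.
Each of those chain origins has no stated cause.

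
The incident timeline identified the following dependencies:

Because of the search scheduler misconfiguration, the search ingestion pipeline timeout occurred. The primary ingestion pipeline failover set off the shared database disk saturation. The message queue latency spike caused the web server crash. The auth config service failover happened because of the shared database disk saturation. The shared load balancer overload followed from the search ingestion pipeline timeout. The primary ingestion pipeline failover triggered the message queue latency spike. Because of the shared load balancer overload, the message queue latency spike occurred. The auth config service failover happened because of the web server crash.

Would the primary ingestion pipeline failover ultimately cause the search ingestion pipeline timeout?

No

The primary ingestion pipeline failover leads to the message queue latency spike, the shared database disk saturation, the web server crash, the auth config service failover; the search ingestion pipeline timeout is not among them.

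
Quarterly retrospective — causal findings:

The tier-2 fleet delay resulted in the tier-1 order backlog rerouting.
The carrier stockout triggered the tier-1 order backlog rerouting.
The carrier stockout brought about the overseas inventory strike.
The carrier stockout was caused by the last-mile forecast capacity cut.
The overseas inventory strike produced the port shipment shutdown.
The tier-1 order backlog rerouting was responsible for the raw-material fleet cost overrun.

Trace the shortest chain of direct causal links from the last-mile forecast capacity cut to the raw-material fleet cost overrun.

the last-mile forecast capacity cut → the carrier stockout → the tier-1 order backlog rerouting → the raw-material fleet cost overrun

the last-mile forecast capacity cut → the carrier stockout
the carrier stockout → the tier-1 order backlog rerouting
the tier-1 order backlog rerouting → the raw-material fleet cost overrun
Length: 3 steps.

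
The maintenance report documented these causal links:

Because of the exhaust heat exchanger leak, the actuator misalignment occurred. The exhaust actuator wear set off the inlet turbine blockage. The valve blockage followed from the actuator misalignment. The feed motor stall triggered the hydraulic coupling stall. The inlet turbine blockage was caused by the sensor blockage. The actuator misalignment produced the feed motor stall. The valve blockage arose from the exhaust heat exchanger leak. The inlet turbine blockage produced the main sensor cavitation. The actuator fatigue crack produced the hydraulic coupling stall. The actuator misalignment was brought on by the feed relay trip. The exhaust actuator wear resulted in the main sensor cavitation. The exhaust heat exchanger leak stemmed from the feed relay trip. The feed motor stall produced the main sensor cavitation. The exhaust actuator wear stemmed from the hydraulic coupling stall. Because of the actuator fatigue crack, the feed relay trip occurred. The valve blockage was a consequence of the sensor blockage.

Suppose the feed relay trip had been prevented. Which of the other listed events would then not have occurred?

Downstream of the feed relay trip: the exhaust heat exchanger leak, the actuator misalignment, the valve blockage, the feed motor stall, the hydraulic coupling stall, the exhaust actuator wear, the inlet turbine blockage, the main sensor cavitation.
Of those, still caused via another path: the valve blockage, the hydraulic coupling stall, the exhaust actuator wear, the inlet turbine blockage, the main sensor cavitation.
The remainder have no surviving cause.

the actuator misalignment, the exhaust heat exchanger leak, the feed motor stall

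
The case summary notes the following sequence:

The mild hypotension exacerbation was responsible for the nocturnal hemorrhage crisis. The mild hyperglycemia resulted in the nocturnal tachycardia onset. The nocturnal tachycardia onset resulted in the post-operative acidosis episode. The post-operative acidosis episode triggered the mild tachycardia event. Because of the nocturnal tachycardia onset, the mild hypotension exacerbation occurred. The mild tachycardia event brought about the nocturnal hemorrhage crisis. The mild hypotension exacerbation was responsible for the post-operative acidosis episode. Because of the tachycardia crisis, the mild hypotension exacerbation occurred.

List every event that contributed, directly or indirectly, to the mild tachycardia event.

the mild hyperglycemia, the mild hypotension exacerbation, the nocturnal tachycardia onset, the post-operative acidosis episode, the tachycardia crisis

Immediate cause of the mild tachycardia event: the post-operative acidosis episode.
Further upstream: the mild hyperglycemia, the nocturnal tachycardia onset, the mild hypotension exacerbation, the tachycardia crisis.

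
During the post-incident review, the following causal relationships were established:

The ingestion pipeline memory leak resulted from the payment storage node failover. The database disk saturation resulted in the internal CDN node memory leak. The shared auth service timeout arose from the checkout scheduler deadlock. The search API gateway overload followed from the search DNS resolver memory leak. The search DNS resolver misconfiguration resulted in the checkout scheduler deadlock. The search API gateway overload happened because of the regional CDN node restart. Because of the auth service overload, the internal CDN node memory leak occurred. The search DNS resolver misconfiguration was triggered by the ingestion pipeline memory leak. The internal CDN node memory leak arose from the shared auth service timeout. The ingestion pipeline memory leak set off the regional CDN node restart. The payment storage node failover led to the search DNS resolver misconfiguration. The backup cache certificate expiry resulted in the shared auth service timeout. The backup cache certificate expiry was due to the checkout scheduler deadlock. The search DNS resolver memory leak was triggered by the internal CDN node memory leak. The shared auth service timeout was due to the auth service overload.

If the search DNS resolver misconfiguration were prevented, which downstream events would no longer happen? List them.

Downstream of the search DNS resolver misconfiguration: the checkout scheduler deadlock, the backup cache certificate expiry, the shared auth service timeout, the internal CDN node memory leak, the search DNS resolver memory leak, the search API gateway overload.
Of those, still caused via another path: the shared auth service timeout, the internal CDN node memory leak, the search DNS resolver memory leak, the search API gateway overload.
The remainder have no surviving cause.

the backup cache certificate expiry, the checkout scheduler deadlock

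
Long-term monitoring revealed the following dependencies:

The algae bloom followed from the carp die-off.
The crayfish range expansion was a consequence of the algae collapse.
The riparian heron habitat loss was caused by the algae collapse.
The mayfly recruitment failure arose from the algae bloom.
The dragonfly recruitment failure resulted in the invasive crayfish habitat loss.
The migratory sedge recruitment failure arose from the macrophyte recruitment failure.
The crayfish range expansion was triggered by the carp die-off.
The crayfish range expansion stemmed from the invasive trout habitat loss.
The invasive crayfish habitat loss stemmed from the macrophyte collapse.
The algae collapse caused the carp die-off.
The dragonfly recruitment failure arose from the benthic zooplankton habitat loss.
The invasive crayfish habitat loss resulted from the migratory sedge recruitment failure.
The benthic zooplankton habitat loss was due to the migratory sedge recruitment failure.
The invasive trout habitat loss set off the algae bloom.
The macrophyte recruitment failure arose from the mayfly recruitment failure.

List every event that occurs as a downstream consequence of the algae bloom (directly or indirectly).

the benthic zooplankton habitat loss, the dragonfly recruitment failure, the invasive crayfish habitat loss, the macrophyte recruitment failure, the mayfly recruitment failure, the migratory sedge recruitment failure

Direct effects: the mayfly recruitment failure.
2 steps out: the macrophyte recruitment failure.
3 steps out: the migratory sedge recruitment failure.
4 steps out: the benthic zooplankton habitat loss, the invasive crayfish habitat loss.
5 steps out: the dragonfly recruitment failure.
Not reachable from it: the algae collapse, the riparian heron habitat loss, the carp die-off, the invasive trout habitat loss, the macrophyte collapse, the crayfish range expansion.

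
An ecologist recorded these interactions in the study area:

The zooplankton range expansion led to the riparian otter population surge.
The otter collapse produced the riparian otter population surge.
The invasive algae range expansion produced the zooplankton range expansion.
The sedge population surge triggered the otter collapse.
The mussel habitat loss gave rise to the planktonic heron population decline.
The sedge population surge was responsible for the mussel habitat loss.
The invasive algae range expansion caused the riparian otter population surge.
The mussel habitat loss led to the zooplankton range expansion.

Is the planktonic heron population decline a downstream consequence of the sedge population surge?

There is a causal chain: the sedge population surge → the mussel habitat loss → the planktonic heron population decline.

Yes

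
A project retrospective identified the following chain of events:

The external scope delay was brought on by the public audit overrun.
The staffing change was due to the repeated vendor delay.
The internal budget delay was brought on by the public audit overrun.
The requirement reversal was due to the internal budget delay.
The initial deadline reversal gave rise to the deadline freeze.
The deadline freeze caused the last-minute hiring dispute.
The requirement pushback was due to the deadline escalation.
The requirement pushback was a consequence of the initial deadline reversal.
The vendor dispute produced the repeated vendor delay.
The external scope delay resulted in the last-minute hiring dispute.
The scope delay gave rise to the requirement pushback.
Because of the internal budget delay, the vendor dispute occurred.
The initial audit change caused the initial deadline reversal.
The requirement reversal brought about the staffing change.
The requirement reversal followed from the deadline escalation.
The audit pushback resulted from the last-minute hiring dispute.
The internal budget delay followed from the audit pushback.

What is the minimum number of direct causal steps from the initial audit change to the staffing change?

7

Shortest chain: the initial audit change → the initial deadline reversal → the deadline freeze → the last-minute hiring dispute → the audit pushback → the internal budget delay → the requirement reversal → the staffing change.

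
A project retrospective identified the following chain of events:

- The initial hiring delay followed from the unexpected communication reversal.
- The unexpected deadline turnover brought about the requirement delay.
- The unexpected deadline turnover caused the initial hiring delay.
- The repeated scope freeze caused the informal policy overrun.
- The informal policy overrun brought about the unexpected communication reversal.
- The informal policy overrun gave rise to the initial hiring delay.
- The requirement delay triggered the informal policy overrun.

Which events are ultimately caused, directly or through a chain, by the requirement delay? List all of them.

Direct effects: the informal policy overrun.
2 steps out: the unexpected communication reversal, the initial hiring delay.
Not reachable from it: the unexpected deadline turnover, the repeated scope freeze.

the informal policy overrun, the initial hiring delay, the unexpected communication reversal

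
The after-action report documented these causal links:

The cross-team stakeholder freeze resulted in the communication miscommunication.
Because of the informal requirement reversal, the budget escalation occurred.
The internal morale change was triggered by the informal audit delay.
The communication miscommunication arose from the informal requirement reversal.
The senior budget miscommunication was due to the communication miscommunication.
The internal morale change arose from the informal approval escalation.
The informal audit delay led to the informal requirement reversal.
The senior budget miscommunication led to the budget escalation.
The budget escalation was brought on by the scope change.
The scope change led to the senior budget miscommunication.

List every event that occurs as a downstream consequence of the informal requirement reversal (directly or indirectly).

the budget escalation, the communication miscommunication, the senior budget miscommunication

Direct effects: the communication miscommunication, the budget escalation.
2 steps out: the senior budget miscommunication.
Not reachable from it: the informal audit delay, the informal approval escalation, the internal morale change, the cross-team stakeholder freeze, the scope change.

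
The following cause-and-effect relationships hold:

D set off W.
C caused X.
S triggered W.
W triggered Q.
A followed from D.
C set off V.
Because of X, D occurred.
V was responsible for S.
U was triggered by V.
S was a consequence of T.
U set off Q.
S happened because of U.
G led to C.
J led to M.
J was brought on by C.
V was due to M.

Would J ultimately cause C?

No

J leads to M, V, U, S, W, Q; C is not among them.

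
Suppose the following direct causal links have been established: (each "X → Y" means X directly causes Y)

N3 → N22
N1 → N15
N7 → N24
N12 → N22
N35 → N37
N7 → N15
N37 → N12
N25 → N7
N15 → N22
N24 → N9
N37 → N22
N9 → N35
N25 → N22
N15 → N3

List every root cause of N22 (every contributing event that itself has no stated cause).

Tracing upstream from N22: N22 ← N25.
A separate upstream branch: N22 ← N15 ← N1.
Each of those chain origins has no stated cause.

N1, N25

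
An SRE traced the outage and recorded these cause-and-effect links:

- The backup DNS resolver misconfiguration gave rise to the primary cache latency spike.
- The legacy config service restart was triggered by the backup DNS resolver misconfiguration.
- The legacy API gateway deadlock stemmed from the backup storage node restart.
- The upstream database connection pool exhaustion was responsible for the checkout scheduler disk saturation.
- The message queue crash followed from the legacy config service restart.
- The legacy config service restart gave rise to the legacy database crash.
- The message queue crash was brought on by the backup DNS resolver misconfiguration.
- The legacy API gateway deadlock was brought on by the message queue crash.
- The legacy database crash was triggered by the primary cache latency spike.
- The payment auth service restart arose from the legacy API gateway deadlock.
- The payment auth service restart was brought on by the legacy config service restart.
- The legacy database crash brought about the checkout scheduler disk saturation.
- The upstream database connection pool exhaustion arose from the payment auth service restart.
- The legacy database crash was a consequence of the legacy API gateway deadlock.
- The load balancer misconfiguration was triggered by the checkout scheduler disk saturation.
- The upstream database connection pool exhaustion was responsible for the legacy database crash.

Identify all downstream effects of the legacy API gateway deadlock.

the checkout scheduler disk saturation, the legacy database crash, the load balancer misconfiguration, the payment auth service restart, the upstream database connection pool exhaustion

Direct effects: the payment auth service restart, the legacy database crash.
2 steps out: the upstream database connection pool exhaustion, the checkout scheduler disk saturation.
3 steps out: the load balancer misconfiguration.
Not reachable from it: the backup DNS resolver misconfiguration, the primary cache latency spike, the legacy config service restart, the message queue crash, the backup storage node restart.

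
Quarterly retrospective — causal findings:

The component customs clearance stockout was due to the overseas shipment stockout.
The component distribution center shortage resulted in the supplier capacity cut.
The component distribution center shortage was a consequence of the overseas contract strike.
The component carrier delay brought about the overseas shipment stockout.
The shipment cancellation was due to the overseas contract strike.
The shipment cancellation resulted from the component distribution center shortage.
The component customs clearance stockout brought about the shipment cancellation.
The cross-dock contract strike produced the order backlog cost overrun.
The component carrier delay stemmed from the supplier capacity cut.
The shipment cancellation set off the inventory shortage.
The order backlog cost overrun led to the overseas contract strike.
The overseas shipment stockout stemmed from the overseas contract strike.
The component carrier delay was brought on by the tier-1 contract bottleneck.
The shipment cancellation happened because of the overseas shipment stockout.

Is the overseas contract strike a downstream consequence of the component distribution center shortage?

No

The component distribution center shortage leads to the supplier capacity cut, the component carrier delay, the overseas shipment stockout, the component customs clearance stockout, the shipment cancellation, the inventory shortage; the overseas contract strike is not among them.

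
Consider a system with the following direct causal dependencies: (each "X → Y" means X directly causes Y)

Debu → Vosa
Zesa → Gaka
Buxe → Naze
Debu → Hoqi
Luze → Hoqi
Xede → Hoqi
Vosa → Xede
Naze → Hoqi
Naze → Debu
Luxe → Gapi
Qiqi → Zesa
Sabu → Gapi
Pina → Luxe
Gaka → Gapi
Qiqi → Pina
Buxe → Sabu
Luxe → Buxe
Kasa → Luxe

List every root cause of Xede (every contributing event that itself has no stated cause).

Tracing upstream from Xede: Xede ← Vosa ← Debu ← Naze ← Buxe ← Luxe ← Pina ← Qiqi.
A separate upstream branch: Xede ← Vosa ← Debu ← Naze ← Buxe ← Luxe ← Kasa.
Each of those chain origins has no stated cause.

Kasa, Qiqi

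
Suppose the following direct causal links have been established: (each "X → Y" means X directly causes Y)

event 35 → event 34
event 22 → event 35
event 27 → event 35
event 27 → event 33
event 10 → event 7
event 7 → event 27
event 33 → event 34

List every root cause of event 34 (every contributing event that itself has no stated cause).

Tracing upstream from event 34: event 34 ← event 33 ← event 27 ← event 7 ← event 10.
A separate upstream branch: event 34 ← event 35 ← event 22.
Each of those chain origins has no stated cause.

event 10, event 22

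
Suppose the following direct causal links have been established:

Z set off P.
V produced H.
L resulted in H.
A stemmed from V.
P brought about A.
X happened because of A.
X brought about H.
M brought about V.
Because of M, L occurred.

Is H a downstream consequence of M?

Yes

There is a causal chain: M → V → H.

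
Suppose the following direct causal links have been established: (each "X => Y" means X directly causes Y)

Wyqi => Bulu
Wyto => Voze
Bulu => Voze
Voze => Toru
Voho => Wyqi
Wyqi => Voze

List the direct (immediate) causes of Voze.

Bulu, Wyqi, Wyto

Upstream contributors include Voho, but only Bulu, Wyqi, Wyto feed directly into Voze.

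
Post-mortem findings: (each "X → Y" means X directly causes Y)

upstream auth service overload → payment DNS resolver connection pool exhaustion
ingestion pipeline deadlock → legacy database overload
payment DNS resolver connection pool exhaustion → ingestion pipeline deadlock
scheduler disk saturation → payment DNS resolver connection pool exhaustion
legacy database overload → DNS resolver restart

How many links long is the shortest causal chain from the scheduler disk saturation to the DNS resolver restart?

Shortest chain: the scheduler disk saturation → the payment DNS resolver connection pool exhaustion → the ingestion pipeline deadlock → the legacy database overload → the DNS resolver restart.

4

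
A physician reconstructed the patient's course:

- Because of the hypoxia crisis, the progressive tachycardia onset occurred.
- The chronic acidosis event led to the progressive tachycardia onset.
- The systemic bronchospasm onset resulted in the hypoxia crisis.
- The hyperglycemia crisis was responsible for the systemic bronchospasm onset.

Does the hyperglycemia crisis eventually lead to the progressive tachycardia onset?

Yes

There is a causal chain: the hyperglycemia crisis → the systemic bronchospasm onset → the hypoxia crisis → the progressive tachycardia onset.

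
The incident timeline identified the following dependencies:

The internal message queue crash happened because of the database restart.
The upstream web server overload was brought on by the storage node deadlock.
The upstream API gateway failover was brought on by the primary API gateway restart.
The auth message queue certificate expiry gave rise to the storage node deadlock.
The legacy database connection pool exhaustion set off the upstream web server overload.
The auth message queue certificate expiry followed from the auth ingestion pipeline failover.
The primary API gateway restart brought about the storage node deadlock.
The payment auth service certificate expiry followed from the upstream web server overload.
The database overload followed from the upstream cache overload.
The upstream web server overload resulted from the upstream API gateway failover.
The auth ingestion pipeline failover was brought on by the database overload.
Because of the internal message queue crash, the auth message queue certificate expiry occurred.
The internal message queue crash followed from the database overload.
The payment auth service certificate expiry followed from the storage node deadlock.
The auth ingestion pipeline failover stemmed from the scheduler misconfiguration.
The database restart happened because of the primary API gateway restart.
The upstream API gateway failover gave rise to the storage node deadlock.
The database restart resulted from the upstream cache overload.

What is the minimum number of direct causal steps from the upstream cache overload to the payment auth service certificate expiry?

5

Shortest chain: the upstream cache overload → the database restart → the internal message queue crash → the auth message queue certificate expiry → the storage node deadlock → the payment auth service certificate expiry.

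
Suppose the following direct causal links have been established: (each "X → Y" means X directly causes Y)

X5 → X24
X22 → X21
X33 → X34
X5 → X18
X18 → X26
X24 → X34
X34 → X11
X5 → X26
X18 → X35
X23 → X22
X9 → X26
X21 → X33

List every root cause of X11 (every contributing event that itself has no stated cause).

X23, X5

Tracing upstream from X11: X11 ← X34 ← X33 ← X21 ← X22 ← X23.
A separate upstream branch: X11 ← X34 ← X24 ← X5.
Each of those chain origins has no stated cause.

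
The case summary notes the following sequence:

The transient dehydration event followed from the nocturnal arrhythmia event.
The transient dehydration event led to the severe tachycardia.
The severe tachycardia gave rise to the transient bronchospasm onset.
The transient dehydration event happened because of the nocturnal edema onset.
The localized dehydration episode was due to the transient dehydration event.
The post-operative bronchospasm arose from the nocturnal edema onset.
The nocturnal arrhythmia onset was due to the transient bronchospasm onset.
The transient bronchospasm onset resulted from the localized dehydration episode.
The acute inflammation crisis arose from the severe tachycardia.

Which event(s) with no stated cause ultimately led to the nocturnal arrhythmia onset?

Tracing upstream from the nocturnal arrhythmia onset: the nocturnal arrhythmia onset ← the transient bronchospasm onset ← the severe tachycardia ← the transient dehydration event ← the nocturnal edema onset.
A separate upstream branch: the nocturnal arrhythmia onset ← the transient bronchospasm onset ← the severe tachycardia ← the transient dehydration event ← the nocturnal arrhythmia event.
Each of those chain origins has no stated cause.

the nocturnal arrhythmia event, the nocturnal edema onset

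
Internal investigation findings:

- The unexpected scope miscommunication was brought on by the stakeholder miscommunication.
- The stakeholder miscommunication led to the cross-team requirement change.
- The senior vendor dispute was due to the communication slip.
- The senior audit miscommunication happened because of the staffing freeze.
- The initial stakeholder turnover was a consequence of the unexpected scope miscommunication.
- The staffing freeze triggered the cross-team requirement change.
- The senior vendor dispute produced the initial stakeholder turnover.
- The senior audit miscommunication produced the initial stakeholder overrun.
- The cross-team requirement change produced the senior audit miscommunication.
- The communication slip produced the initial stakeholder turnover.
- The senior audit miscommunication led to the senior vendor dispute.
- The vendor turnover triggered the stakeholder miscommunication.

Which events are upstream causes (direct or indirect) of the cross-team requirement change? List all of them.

Immediate causes of the cross-team requirement change: the staffing freeze, the stakeholder miscommunication.
Further upstream: the vendor turnover.

the staffing freeze, the stakeholder miscommunication, the vendor turnover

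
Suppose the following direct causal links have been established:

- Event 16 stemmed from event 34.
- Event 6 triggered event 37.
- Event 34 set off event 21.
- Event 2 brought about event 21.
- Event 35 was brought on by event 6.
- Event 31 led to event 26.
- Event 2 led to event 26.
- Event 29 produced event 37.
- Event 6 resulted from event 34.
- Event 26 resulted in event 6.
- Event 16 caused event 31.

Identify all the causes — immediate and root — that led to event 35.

event 16, event 2, event 26, event 31, event 34, event 6

Immediate cause of event 35: event 6.
Further upstream: event 2, event 34, event 16, event 31, event 26.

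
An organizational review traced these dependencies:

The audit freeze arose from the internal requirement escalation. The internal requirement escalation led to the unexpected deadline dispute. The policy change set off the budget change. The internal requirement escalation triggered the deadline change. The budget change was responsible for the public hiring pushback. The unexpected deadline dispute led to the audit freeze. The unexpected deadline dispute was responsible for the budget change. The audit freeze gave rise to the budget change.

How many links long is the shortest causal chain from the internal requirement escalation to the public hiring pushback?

3

Shortest chain: the internal requirement escalation → the unexpected deadline dispute → the budget change → the public hiring pushback.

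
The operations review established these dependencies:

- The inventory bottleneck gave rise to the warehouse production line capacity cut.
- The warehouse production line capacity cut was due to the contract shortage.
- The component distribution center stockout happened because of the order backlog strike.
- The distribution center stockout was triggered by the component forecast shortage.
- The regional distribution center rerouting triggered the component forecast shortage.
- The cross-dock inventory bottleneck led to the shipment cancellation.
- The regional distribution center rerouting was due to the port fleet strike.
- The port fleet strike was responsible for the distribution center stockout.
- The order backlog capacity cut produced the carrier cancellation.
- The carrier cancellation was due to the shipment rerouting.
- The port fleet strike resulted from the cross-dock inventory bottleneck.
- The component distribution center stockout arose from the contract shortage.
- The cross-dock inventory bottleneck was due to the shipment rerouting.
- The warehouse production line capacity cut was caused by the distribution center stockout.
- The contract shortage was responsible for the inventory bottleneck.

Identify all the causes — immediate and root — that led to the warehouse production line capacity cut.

the component forecast shortage, the contract shortage, the cross-dock inventory bottleneck, the distribution center stockout, the inventory bottleneck, the port fleet strike, the regional distribution center rerouting, the shipment rerouting

Immediate causes of the warehouse production line capacity cut: the contract shortage, the distribution center stockout, the inventory bottleneck.
Further upstream: the shipment rerouting, the cross-dock inventory bottleneck, the port fleet strike, the regional distribution center rerouting, the component forecast shortage.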